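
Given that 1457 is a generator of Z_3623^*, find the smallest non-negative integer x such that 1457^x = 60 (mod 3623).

Baby-step giant-step with m = ceil(sqrt(3622)) = 61.
Baby table (1457^j mod 3623 for j=0..60):
  0:1  1:1457  2:3394  3:3286  4:1719  5:1090  6:1256  7:377
  8:2216  9:619  10:3379  11:3169  12:1531  13:2522  14:832  15:2142
  16:1491  17:2210  18:2746  19:1130  20:1568  21:2086  22:3228  23:542
  24:3503  25:2687  26:2119  27:587  28:231  29:3251  30:1446  31:1859
  32:2182  33:1803  34:296  35:135  36:1053  37:1692  38:1604  39:193
  40:2230  41:2902  42:173  43:2074  44:236  45:3290  46:301  47:174
  48:3531  49:7  50:2953  51:2020  52:1264  53:1164  54:384  55:1546
  56:2639  57:1020  58:710  59:1915  60:445
Giant step factor: 1457^(-61) ≡ 1883 (mod 3623).
Scan 60·1883^i mod 3623 for i = 0, 1, …:
  i=0: 60   i=1: 667   i=2: 2403   i=3: 3345
  i=4: 1861   i=5: 822   i=6: 805   i=7: 1401
  i=8: 539   i=9: 497     …   i=41: 694
  i=42: 2522
Match at i=42, j=13: x = 42·61 + 13 = 2575.

2575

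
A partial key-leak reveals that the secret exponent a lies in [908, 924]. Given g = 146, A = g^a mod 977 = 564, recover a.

Compute 146^908 mod 977 = 156, then multiply by 146 repeatedly:
  146^908=156  146^909=305  146^910=565  146^911=422  146^912=61
  146^913=113  146^914=866  146^915=403  146^916=218  146^917=564
Found 564 at exponent 917.

917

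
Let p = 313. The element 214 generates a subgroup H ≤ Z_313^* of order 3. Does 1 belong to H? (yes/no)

⟨214⟩ has order 3; its elements mod 313 are {1, 98, 214}.
1 is in this set.

yes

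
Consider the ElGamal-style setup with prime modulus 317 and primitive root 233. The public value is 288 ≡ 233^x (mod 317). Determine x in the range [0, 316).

293

Baby-step giant-step with m = ceil(sqrt(316)) = 18.
Baby table (233^j mod 317 for j=0..17):
  0:1  1:233  2:82  3:86  4:67  5:78  6:105  7:56
  8:51  9:154  10:61  11:265  12:247  13:174  14:283  15:3
  16:65  17:246
Giant step factor: 233^(-18) ≡ 274 (mod 317).
Scan 288·274^i mod 317 for i = 0, 1, …:
  i=0: 288   i=1: 296   i=2: 269   i=3: 162
  i=4: 8   i=5: 290   i=6: 210   i=7: 163
  i=8: 282   i=9: 237     …   i=15: 153
  i=16: 78
Match at i=16, j=5: x = 16·18 + 5 = 293.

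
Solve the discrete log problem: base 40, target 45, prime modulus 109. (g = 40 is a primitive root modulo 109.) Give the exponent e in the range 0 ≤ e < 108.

Baby-step giant-step with m = ceil(sqrt(108)) = 11.
Baby table (40^j mod 109 for j=0..10):
  0:1  1:40  2:74  3:17  4:26  5:59  6:71  7:6
  8:22  9:8  10:102
Giant step factor: 40^(-11) ≡ 58 (mod 109).
Scan 45·58^i mod 109 for i = 0, 1, …:
  i=0: 45   i=1: 103   i=2: 88   i=3: 90
  i=4: 97   i=5: 67   i=6: 71
Match at i=6, j=6: e = 6·11 + 6 = 72.

72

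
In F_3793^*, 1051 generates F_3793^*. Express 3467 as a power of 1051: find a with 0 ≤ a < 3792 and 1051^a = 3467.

Baby-step giant-step with m = ceil(sqrt(3792)) = 62.
Baby table (1051^j mod 3793 for j=0..61):
  0:1  1:1051  2:838  3:762  4:539  5:1332  6:315  7:1074
  8:2253  9:1071  10:2893  11:2350  12:607  13:733  14:404  15:3581
  16:975  17:615  18:1555  19:3315  20:2091  21:1494  22:3685  23:282
  24:528  25:1150  26:2476  27:278  28:117  29:1591  30:3221  31:1915
  32:2375  33:331  34:2718  35:489  36:1884  37:138  38:904  39:1854
  40:2745  41:2315  42:1752  43:1747  44:285  45:3681  46:3664  47:969
  48:1895  49:320  50:2536  51:2650  52:1088  53:1795  54:1424  55:2182
  56:2310  57:290  58:1350  59:268  60:986  61:797
Giant step factor: 1051^(-62) ≡ 1208 (mod 3793).
Scan 3467·1208^i mod 3793 for i = 0, 1, …:
  i=0: 3467   i=1: 664   i=2: 1789   i=3: 2895
  i=4: 14   i=5: 1740   i=6: 598   i=7: 1714
  i=8: 3327   i=9: 2229     …   i=59: 691
  i=60: 268
Match at i=60, j=59: a = 60·62 + 59 = 3779.

3779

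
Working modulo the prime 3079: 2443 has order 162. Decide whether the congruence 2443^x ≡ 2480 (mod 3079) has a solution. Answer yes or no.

no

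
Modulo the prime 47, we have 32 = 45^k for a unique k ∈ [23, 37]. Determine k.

28

Compute 45^23 mod 47 = 46, then multiply by 45 repeatedly:
  45^23=46  45^24=2  45^25=43  45^26=8  45^27=31
  45^28=32
Found 32 at exponent 28.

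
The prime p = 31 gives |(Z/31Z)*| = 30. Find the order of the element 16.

5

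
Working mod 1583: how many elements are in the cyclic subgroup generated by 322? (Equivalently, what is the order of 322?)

The order of 322 must divide p − 1 = 1582 = 2 · 7 · 113.
Divisors: 1, 2, 7, 14, 113, 226, 791, 1582.
Check each in increasing order: 322^1 ≡ 322;  322^2 ≡ 789;  322^7 ≡ 905;  322^14 ≡ 614;  322^113 ≡ 1531;  322^226 ≡ 1121;  322^791 ≡ 1582;  322^1582 ≡ 1.
Smallest exponent giving 1 is 1582.

1582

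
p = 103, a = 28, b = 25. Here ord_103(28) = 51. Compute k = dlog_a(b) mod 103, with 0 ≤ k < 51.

10

Baby-step giant-step with m = ceil(sqrt(51)) = 8.
Baby table (28^j mod 103 for j=0..7):
  0:1  1:28  2:63  3:13  4:55  5:98  6:66  7:97
Giant step factor: 28^(-8) ≡ 19 (mod 103).
Scan 25·19^i mod 103 for i = 0, 1, …:
  i=0: 25   i=1: 63
Match at i=1, j=2: k = 1·8 + 2 = 10.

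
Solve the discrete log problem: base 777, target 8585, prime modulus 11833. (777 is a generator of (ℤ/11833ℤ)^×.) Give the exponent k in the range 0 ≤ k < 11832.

11197

Baby-step giant-step with m = ceil(sqrt(11832)) = 109.
Baby table (777^j mod 11833 for j=0..108):
  0:1  1:777  2:246  3:1814  4:1351  5:8423  6:1022  7:1283
  8:2919  9:7960  10:8094  11:5715  12:3180  13:9596  14:1302  15:5849
  16:801  17:7061  18:7718  19:9388  20:5348  21:2013  22:2145  23:10045
  24:7018  25:9806  26:10643  27:10177  28:3085  29:6779  30:1598  31:11014
  32:2619  33:11520  34:5292  35:5833  36:202  37:3125  38:2360  39:11438
  40:743  41:9327  42:5283  43:10673  44:9821  45:10465  46:2034  47:6629
  48:3378  49:9613  50:2678  51:10031  52:7973  53:6362  54:8913  55:3096
  56:3493  57:4304  58:7302  59:5647  60:9509  61:4701  62:8113  63:8645
  64:7854  65:8563  66:3305  67:224  68:8386  69:7772  70:4014  71:6799
  72:5305  73:4101  74:3400  75:3041  76:8090  77:2607  78:2196  79:2340
  80:7731  81:7656  82:8546  83:1929  84:7875  85:1214  86:8471  87:2819
  88:1258  89:7160  90:1810  91:10076  92:7439  93:5599  94:7712  95:4726
  96:3872  97:2962  98:5872  99:6839  100:886  101:2108  102:4962  103:9749
  104:1853  105:7988  106:6184  107:770  108:6640
Giant step factor: 777^(-109) ≡ 9132 (mod 11833).
Scan 8585·9132^i mod 11833 for i = 0, 1, …:
  i=0: 8585   i=1: 4595   i=2: 1722   i=3: 11080
  i=4: 10410   i=5: 9631   i=6: 7436   i=7: 7798
  i=8: 342   i=9: 11065     …   i=101: 2286
  i=102: 2340
Match at i=102, j=79: k = 102·109 + 79 = 11197.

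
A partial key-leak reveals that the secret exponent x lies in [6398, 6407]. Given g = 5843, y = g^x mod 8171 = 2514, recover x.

Compute 5843^6398 mod 8171 = 1003, then multiply by 5843 repeatedly:
  5843^6398=1003  5843^6399=1922  5843^6400=3292  5843^6401=622  5843^6402=6422
  5843^6403=2514
Found 2514 at exponent 6403.

6403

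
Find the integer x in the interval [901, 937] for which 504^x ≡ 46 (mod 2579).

Compute 504^901 mod 2579 = 1481, then multiply by 504 repeatedly:
  504^901=1481  504^902=1093  504^903=1545  504^904=2401  504^905=553
  504^906=180  504^907=455  504^908=2368  504^909=1974  504^910=1981
  504^911=351  504^912=1532  504^913=1007  504^914=2044  504^915=1155
  504^916=1845  504^917=1440  504^918=1061  504^919=891  504^920=318
  504^921=374  504^922=229  504^923=1940  504^924=319  504^925=878
  504^926=1503  504^927=1865  504^928=1204  504^929=751  504^930=1970
  504^931=2544  504^932=413  504^933=1832  504^934=46
Found 46 at exponent 934.

934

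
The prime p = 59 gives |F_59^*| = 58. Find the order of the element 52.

The order of 52 must divide p − 1 = 58 = 2 · 29.
Divisors: 1, 2, 29, 58.
Check each in increasing order: 52^1 ≡ 52;  52^2 ≡ 49;  52^29 ≡ 58;  52^58 ≡ 1.
Smallest exponent giving 1 is 58.

58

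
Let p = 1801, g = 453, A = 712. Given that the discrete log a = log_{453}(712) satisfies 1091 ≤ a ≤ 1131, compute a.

1102

Compute 453^1091 mod 1801 = 1540, then multiply by 453 repeatedly:
  453^1091=1540  453^1092=633  453^1093=390  453^1094=172  453^1095=473
  453^1096=1751  453^1097=763  453^1098=1648  453^1099=930  453^1100=1657
  453^1101=1405  453^1102=712
Found 712 at exponent 1102.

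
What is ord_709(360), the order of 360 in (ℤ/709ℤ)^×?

236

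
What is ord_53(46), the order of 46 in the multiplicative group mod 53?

The order of 46 must divide p − 1 = 52 = 2^2 · 13.
Divisors: 1, 2, 4, 13, 26, 52.
Check each in increasing order: 46^1 ≡ 46;  46^2 ≡ 49;  46^4 ≡ 16;  46^13 ≡ 1.
Smallest exponent giving 1 is 13.

13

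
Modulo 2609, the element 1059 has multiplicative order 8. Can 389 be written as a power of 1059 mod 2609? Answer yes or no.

389 ∈ ⟨1059⟩ iff 389^8 ≡ 1 (mod 2609), since |⟨1059⟩| = 8.
389^8 mod 2609 = 1.
Since 1 = 1, 389 lies in the subgroup.

yes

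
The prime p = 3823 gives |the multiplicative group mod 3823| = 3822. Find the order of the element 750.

The order of 750 must divide p − 1 = 3822 = 2 · 3 · 7^2 · 13.
Divisors: 1, 2, 3, 6, 7, 13, 14, 21, 26, 39, 42, 49, 78, 91, 98, 147, 182, 273, 294, 546, 637, 1274, 1911, 3822.
Check each in increasing order: 750^1 ≡ 750;  750^2 ≡ 519;  750^3 ≡ 3127;  750^6 ≡ 2718;  750^7 ≡ 841;  750^13 ≡ 3507;  750^14 ≡ 26;  750^21 ≡ 2751;  750^26 ≡ 458;  750^39 ≡ 546;  750^42 ≡ 2284;  750^49 ≡ 1698;  750^78 ≡ 3745;  750^91 ≡ 1710;  750^98 ≡ 662;  750^147 ≡ 114;  750^182 ≡ 3328;  750^273 ≡ 2256;  750^294 ≡ 1527;  750^546 ≡ 1123;  750^637 ≡ 1184;  750^1274 ≡ 2638;  750^1911 ≡ 1.
Smallest exponent giving 1 is 1911.

1911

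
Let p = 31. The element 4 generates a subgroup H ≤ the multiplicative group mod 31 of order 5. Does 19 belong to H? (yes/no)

19 ∈ ⟨4⟩ iff 19^5 ≡ 1 (mod 31), since |⟨4⟩| = 5.
19^5 mod 31 = 5.
Since 5 ≠ 1, 19 does not lie in the subgroup.

no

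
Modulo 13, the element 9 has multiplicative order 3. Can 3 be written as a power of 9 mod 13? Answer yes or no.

3 ∈ ⟨9⟩ iff 3^3 ≡ 1 (mod 13), since |⟨9⟩| = 3.
3^3 mod 13 = 1.
Since 1 = 1, 3 lies in the subgroup.

yes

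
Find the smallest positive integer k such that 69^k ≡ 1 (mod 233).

The order of 69 must divide p − 1 = 232 = 2^3 · 29.
Divisors: 1, 2, 4, 8, 29, 58, 116, 232.
Check each in increasing order: 69^1 ≡ 69;  69^2 ≡ 101;  69^4 ≡ 182;  69^8 ≡ 38;  69^29 ≡ 221;  69^58 ≡ 144;  69^116 ≡ 232;  69^232 ≡ 1.
Smallest exponent giving 1 is 232.

232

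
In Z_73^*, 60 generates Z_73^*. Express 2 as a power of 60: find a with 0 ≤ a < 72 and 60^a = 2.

16

Successive powers of 60 modulo 73:
  60^0=1  60^1=60  60^2=23  60^3=66  60^4=18  60^5=58
  60^6=49  60^7=20  60^8=32  60^9=22  60^10=6  60^11=68
  60^12=65  60^13=31  60^14=35  60^15=56  60^16=2
So 60^16 ≡ 2 (mod 73), giving a = 16.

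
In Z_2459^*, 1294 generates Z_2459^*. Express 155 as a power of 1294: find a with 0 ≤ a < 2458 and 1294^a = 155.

217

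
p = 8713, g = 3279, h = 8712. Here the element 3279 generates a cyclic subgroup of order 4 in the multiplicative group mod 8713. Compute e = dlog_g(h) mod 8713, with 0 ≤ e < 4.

2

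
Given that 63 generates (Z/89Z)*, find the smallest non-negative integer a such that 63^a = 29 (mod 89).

Baby-step giant-step with m = ceil(sqrt(88)) = 10.
Baby table (63^j mod 89 for j=0..9):
  0:1  1:63  2:53  3:46  4:50  5:35  6:69  7:75
  8:8  9:59
Giant step factor: 63^(-10) ≡ 72 (mod 89).
Scan 29·72^i mod 89 for i = 0, 1, …:
  i=0: 29   i=1: 41   i=2: 15   i=3: 12
  i=4: 63
Match at i=4, j=1: a = 4·10 + 1 = 41.

41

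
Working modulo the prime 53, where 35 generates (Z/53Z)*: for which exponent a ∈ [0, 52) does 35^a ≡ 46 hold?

16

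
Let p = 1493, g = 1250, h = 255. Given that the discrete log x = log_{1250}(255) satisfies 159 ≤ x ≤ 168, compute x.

Compute 1250^159 mod 1493 = 300, then multiply by 1250 repeatedly:
  1250^159=300  1250^160=257  1250^161=255
Found 255 at exponent 161.

161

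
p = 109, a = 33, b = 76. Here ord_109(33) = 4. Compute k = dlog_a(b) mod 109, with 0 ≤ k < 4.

3

Successive powers of 33 modulo 109:
  33^0=1  33^1=33  33^2=108  33^3=76
So 33^3 ≡ 76 (mod 109), giving k = 3.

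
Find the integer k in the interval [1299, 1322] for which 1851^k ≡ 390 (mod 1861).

1312

Compute 1851^1299 mod 1861 = 600, then multiply by 1851 repeatedly:
  1851^1299=600  1851^1300=1444  1851^1301=448  1851^1302=1103  1851^1303=136
  1851^1304=501  1851^1305=573  1851^1306=1714  1851^1307=1470  1851^1308=188
  1851^1309=1842  1851^1310=190  1851^1311=1822  1851^1312=390
Found 390 at exponent 1312.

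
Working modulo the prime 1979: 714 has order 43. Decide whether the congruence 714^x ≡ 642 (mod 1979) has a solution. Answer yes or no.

no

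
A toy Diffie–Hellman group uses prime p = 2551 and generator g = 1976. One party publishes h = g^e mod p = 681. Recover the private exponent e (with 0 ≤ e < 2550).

1447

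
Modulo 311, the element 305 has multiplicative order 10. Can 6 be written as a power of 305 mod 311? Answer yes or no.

yes

6 ∈ ⟨305⟩ iff 6^10 ≡ 1 (mod 311), since |⟨305⟩| = 10.
6^10 mod 311 = 1.
Since 1 = 1, 6 lies in the subgroup.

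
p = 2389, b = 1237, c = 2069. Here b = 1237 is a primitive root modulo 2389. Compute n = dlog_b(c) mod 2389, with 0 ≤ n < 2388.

2082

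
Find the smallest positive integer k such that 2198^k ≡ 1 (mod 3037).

The order of 2198 must divide p − 1 = 3036 = 2^2 · 3 · 11 · 23.
Divisors: 1, 2, 3, 4, 6, 11, 12, 22, 23, 33, 44, 46, 66, 69, 92, 132, 138, 253, 276, 506, 759, 1012, 1518, 3036.
Check each in increasing order: 2198^1 ≡ 2198;  2198^2 ≡ 2374;  2198^3 ≡ 486;  2198^4 ≡ 2241;  2198^6 ≡ 2347;  2198^11 ≡ 761;  2198^12 ≡ 2328;  2198^22 ≡ 2091;  2198^23 ≡ 1037;  2198^33 ≡ 2900;  2198^44 ≡ 2038;  2198^46 ≡ 271;  2198^66 ≡ 547;  2198^69 ≡ 1623;  2198^92 ≡ 553;  2198^132 ≡ 1583;  2198^138 ≡ 1050;  2198^253 ≡ 208;  2198^276 ≡ 69;  2198^506 ≡ 746;  2198^759 ≡ 281;  2198^1012 ≡ 745;  2198^1518 ≡ 3036;  2198^3036 ≡ 1.
Smallest exponent giving 1 is 3036.

3036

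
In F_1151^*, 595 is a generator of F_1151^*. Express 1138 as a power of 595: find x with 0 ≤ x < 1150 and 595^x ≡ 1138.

700

Baby-step giant-step with m = ceil(sqrt(1150)) = 34.
Baby table (595^j mod 1151 for j=0..33):
  0:1  1:595  2:668  3:365  4:787  5:959  6:860  7:656
  8:131  9:828  10:32  11:624  12:658  13:170  14:1013  15:762
  16:1047  17:274  18:739  19:23  20:1024  21:401  22:338  23:836
  24:188  25:213  26:125  27:711  28:628  29:736  30:540  31:171
  32:457  33:279
Giant step factor: 595^(-34) ≡ 441 (mod 1151).
Scan 1138·441^i mod 1151 for i = 0, 1, …:
  i=0: 1138   i=1: 22   i=2: 494   i=3: 315
  i=4: 795   i=5: 691   i=6: 867   i=7: 215
  i=8: 433   i=9: 1038     …   i=19: 232
  i=20: 1024
Match at i=20, j=20: x = 20·34 + 20 = 700.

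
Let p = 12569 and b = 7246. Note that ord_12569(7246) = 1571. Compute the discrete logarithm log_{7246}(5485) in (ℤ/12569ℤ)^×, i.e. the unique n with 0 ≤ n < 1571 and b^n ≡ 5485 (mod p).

1363

Baby-step giant-step with m = ceil(sqrt(1571)) = 40.
Baby table (7246^j mod 12569 for j=0..39):
  0:1  1:7246  2:3803  3:5290  4:8459  5:7470  6:5506  7:2470
  8:11933  9:4367  10:7109  11:4052  12:12177  13:162  14:4935  15:205
  16:2288  17:337  18:3516  19:12142  20:10501  21:10089  22:3590  23:7879
  24:2836  25:11910  26:1106  27:7623  28:8072  29:6155  30:4318  31:3987
  32:6240  33:4347  34:448  35:3406  36:6929  37:6948  38:6363  39:3206
Giant step factor: 7246^(-40) ≡ 2745 (mod 12569).
Scan 5485·2745^i mod 12569 for i = 0, 1, …:
  i=0: 5485   i=1: 11232   i=2: 83   i=3: 1593
  i=4: 11342   i=5: 377   i=6: 4207   i=7: 9873
  i=8: 2621   i=9: 5177     …   i=33: 8221
  i=34: 5290
Match at i=34, j=3: n = 34·40 + 3 = 1363.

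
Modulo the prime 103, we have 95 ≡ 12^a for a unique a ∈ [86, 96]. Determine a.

93

Compute 12^86 mod 103 = 49, then multiply by 12 repeatedly:
  12^86=49  12^87=73  12^88=52  12^89=6  12^90=72
  12^91=40  12^92=68  12^93=95
Found 95 at exponent 93.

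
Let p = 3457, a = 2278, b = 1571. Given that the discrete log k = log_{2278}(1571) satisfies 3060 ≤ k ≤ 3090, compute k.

Compute 2278^3060 mod 3457 = 1081, then multiply by 2278 repeatedly:
  2278^3060=1081  2278^3061=1134  2278^3062=873  2278^3063=919  2278^3064=1997
  2278^3065=3211  2278^3066=3103  2278^3067=2526  2278^3068=1780  2278^3069=3236
  2278^3070=1284  2278^3071=330  2278^3072=1571
Found 1571 at exponent 3072.

3072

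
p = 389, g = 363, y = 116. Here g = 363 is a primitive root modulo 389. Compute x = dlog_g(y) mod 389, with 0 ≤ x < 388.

219

Baby-step giant-step with m = ceil(sqrt(388)) = 20.
Baby table (363^j mod 389 for j=0..19):
  0:1  1:363  2:287  3:318  4:290  5:240  6:373  7:27
  8:76  9:358  10:28  11:50  12:256  13:346  14:340  15:107
  16:330  17:367  18:183  19:299
Giant step factor: 363^(-20) ≡ 65 (mod 389).
Scan 116·65^i mod 389 for i = 0, 1, …:
  i=0: 116   i=1: 149   i=2: 349   i=3: 123
  i=4: 215   i=5: 360   i=6: 60   i=7: 10
  i=8: 261   i=9: 238   i=10: 299
Match at i=10, j=19: x = 10·20 + 19 = 219.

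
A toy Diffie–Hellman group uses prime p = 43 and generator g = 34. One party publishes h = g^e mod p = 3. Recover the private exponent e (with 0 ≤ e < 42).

11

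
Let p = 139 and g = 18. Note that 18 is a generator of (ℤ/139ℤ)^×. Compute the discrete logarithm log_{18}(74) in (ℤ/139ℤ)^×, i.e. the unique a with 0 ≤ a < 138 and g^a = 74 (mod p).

129

Baby-step giant-step with m = ceil(sqrt(138)) = 12.
Baby table (18^j mod 139 for j=0..11):
  0:1  1:18  2:46  3:133  4:31  5:2  6:36  7:92
  8:127  9:62  10:4  11:72
Giant step factor: 18^(-12) ≡ 34 (mod 139).
Scan 74·34^i mod 139 for i = 0, 1, …:
  i=0: 74   i=1: 14   i=2: 59   i=3: 60
  i=4: 94   i=5: 138   i=6: 105   i=7: 95
  i=8: 33   i=9: 10   i=10: 62
Match at i=10, j=9: a = 10·12 + 9 = 129.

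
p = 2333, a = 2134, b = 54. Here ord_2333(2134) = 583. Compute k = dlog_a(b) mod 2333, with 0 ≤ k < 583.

52

Baby-step giant-step with m = ceil(sqrt(583)) = 25.
Baby table (2134^j mod 2333 for j=0..24):
  0:1  1:2134  2:2273  3:275  4:1267  5:2164  6:969  7:808
  8:185  9:513  10:565  11:1882  12:1095  13:1397  14:1957  15:168
  16:1563  17:1585  18:1873  19:553  20:1937  21:1815  22:430  23:751
  24:2196
Giant step factor: 2134^(-25) ≡ 296 (mod 2333).
Scan 54·296^i mod 2333 for i = 0, 1, …:
  i=0: 54   i=1: 1986   i=2: 2273
Match at i=2, j=2: k = 2·25 + 2 = 52.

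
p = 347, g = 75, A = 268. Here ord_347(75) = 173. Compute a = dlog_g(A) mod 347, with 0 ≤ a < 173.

152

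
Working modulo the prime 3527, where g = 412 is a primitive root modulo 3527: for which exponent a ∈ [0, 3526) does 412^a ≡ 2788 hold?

3028

Baby-step giant-step with m = ceil(sqrt(3526)) = 60.
Baby table (412^j mod 3527 for j=0..59):
  0:1  1:412  2:448  3:1172  4:3192  5:3060  6:1581  7:2404
  8:2888  9:1257  10:2942  11:2343  12:2445  13:2145  14:1990  15:1616
  16:2716  17:933  18:3480  19:1798  20:106  21:1348  22:1637  23:787
  24:3287  25:3403  26:1817  27:880  28:2806  29:2743  30:1476  31:1468
  32:1699  33:1642  34:2847  35:2000  36:2209  37:142  38:2072  39:130
  40:655  41:1808  42:699  43:2301  44:2776  45:964  46:2144  47:1578
  48:1168  49:1544  50:1268  51:420  52:217  53:1229  54:1987  55:380
  56:1372  57:944  58:958  59:3199
Giant step factor: 412^(-60) ≡ 931 (mod 3527).
Scan 2788·931^i mod 3527 for i = 0, 1, …:
  i=0: 2788   i=1: 3283   i=2: 2091   i=3: 3344
  i=4: 2450   i=5: 2508   i=6: 74   i=7: 1881
  i=8: 1819   i=9: 529     …   i=49: 3208
  i=50: 2806
Match at i=50, j=28: a = 50·60 + 28 = 3028.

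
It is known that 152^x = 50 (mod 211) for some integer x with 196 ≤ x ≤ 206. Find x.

205

Compute 152^196 mod 211 = 83, then multiply by 152 repeatedly:
  152^196=83  152^197=167  152^198=64  152^199=22  152^200=179
  152^201=200  152^202=16  152^203=111  152^204=203  152^205=50
Found 50 at exponent 205.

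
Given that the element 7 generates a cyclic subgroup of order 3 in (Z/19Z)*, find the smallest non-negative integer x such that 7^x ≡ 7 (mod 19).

1

Successive powers of 7 modulo 19:
  7^0=1  7^1=7
So 7^1 ≡ 7 (mod 19), giving x = 1.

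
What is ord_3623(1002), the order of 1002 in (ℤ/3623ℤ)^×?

The order of 1002 must divide p − 1 = 3622 = 2 · 1811.
Divisors: 1, 2, 1811, 3622.
Check each in increasing order: 1002^1 ≡ 1002;  1002^2 ≡ 433;  1002^1811 ≡ 3622;  1002^3622 ≡ 1.
Smallest exponent giving 1 is 3622.

3622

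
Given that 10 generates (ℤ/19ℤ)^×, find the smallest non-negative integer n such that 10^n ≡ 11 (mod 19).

6

Successive powers of 10 modulo 19:
  10^0=1  10^1=10  10^2=5  10^3=12  10^4=6  10^5=3
  10^6=11
So 10^6 ≡ 11 (mod 19), giving n = 6.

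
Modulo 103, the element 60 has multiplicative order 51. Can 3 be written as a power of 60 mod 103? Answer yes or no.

3 ∈ ⟨60⟩ iff 3^51 ≡ 1 (mod 103), since |⟨60⟩| = 51.
3^51 mod 103 = 102.
Since 102 ≠ 1, 3 does not lie in the subgroup.

no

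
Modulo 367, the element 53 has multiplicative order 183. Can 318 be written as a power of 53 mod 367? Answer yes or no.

318 ∈ ⟨53⟩ iff 318^183 ≡ 1 (mod 367), since |⟨53⟩| = 183.
318^183 mod 367 = 366.
Since 366 ≠ 1, 318 does not lie in the subgroup.

no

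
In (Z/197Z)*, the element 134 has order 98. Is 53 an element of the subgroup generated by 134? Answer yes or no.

yes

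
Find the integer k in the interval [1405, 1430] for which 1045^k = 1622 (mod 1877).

1413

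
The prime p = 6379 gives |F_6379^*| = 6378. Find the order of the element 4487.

The order of 4487 must divide p − 1 = 6378 = 2 · 3 · 1063.
Divisors: 1, 2, 3, 6, 1063, 2126, 3189, 6378.
Check each in increasing order: 4487^1 ≡ 4487;  4487^2 ≡ 1045;  4487^3 ≡ 350;  4487^6 ≡ 1299;  4487^1063 ≡ 3006;  4487^2126 ≡ 3372;  4487^3189 ≡ 1.
Smallest exponent giving 1 is 3189.

3189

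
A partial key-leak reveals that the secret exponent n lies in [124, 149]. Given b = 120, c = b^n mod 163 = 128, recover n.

Compute 120^124 mod 163 = 84, then multiply by 120 repeatedly:
  120^124=84  120^125=137  120^126=140  120^127=11  120^128=16
  120^129=127  120^130=81  120^131=103  120^132=135  120^133=63
  120^134=62  120^135=105  120^136=49  120^137=12  120^138=136
  120^139=20  120^140=118  120^141=142  120^142=88  120^143=128
Found 128 at exponent 143.

143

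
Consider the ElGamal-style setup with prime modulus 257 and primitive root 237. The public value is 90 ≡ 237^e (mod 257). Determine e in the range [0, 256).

127

Baby-step giant-step with m = ceil(sqrt(256)) = 16.
Baby table (237^j mod 257 for j=0..15):
  0:1  1:237  2:143  3:224  4:146  5:164  6:61  7:65
  8:242  9:43  10:168  11:238  12:123  13:110  14:113  15:53
Giant step factor: 237^(-16) ≡ 8 (mod 257).
Scan 90·8^i mod 257 for i = 0, 1, …:
  i=0: 90   i=1: 206   i=2: 106   i=3: 77
  i=4: 102   i=5: 45   i=6: 103   i=7: 53
Match at i=7, j=15: e = 7·16 + 15 = 127.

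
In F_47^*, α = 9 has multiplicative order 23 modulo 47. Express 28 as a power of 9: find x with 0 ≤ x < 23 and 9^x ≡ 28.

Successive powers of 9 modulo 47:
  9^0=1  9^1=9  9^2=34  9^3=24  9^4=28
So 9^4 ≡ 28 (mod 47), giving x = 4.

4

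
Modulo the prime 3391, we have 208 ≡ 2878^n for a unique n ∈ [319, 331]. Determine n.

Compute 2878^319 mod 3391 = 2934, then multiply by 2878 repeatedly:
  2878^319=2934  2878^320=462  2878^321=364  2878^322=3164  2878^323=1157
  2878^324=3275  2878^325=1861  2878^326=1569  2878^327=2161  2878^328=264
  2878^329=208
Found 208 at exponent 329.

329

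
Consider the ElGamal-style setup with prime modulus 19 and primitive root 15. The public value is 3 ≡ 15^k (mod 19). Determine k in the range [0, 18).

Successive powers of 15 modulo 19:
  15^0=1  15^1=15  15^2=16  15^3=12  15^4=9  15^5=2
  15^6=11  15^7=13  15^8=5  15^9=18  15^10=4  15^11=3
So 15^11 ≡ 3 (mod 19), giving k = 11.

11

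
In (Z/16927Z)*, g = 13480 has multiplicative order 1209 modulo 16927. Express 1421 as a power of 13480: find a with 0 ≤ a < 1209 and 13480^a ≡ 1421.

179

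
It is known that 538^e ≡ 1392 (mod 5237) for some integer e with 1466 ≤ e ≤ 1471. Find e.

1468

Compute 538^1466 mod 5237 = 1904, then multiply by 538 repeatedly:
  538^1466=1904  538^1467=3137  538^1468=1392
Found 1392 at exponent 1468.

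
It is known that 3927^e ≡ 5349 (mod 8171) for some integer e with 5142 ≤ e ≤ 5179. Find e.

5158

Compute 3927^5142 mod 8171 = 133, then multiply by 3927 repeatedly:
  3927^5142=133  3927^5143=7518  3927^5144=1363  3927^5145=496  3927^5146=3094
  3927^5147=8032  3927^5148=1604  3927^5149=7238  3927^5150=4888  3927^5151=1497
  3927^5152=3770  3927^5153=7109  3927^5154=4907  3927^5155=2571  3927^5156=5132
  3927^5157=3678  3927^5158=5349
Found 5349 at exponent 5158.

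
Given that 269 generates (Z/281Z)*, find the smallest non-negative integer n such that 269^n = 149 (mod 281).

Baby-step giant-step with m = ceil(sqrt(280)) = 17.
Baby table (269^j mod 281 for j=0..16):
  0:1  1:269  2:144  3:239  4:223  5:134  6:78  7:188
  8:273  9:96  10:253  11:55  12:183  13:52  14:219  15:182
  16:64
Giant step factor: 269^(-17) ≡ 15 (mod 281).
Scan 149·15^i mod 281 for i = 0, 1, …:
  i=0: 149   i=1: 268   i=2: 86   i=3: 166
  i=4: 242   i=5: 258   i=6: 217   i=7: 164
  i=8: 212   i=9: 89     …   i=14: 222
  i=15: 239
Match at i=15, j=3: n = 15·17 + 3 = 258.

258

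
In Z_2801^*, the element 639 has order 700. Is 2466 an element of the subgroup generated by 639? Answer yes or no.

yes

2466 ∈ ⟨639⟩ iff 2466^700 ≡ 1 (mod 2801), since |⟨639⟩| = 700.
2466^700 mod 2801 = 1.
Since 1 = 1, 2466 lies in the subgroup.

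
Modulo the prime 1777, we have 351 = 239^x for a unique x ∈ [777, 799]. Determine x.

784

Compute 239^777 mod 1777 = 912, then multiply by 239 repeatedly:
  239^777=912  239^778=1174  239^779=1597  239^780=1405  239^781=1719
  239^782=354  239^783=1087  239^784=351
Found 351 at exponent 784.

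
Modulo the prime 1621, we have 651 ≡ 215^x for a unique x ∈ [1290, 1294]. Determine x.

Compute 215^1290 mod 1621 = 870, then multiply by 215 repeatedly:
  215^1290=870  215^1291=635  215^1292=361  215^1293=1428  215^1294=651
Found 651 at exponent 1294.

1294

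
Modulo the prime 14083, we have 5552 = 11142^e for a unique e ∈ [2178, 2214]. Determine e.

2192

Compute 11142^2178 mod 14083 = 10425, then multiply by 11142 repeatedly:
  11142^2178=10425  11142^2179=12849  11142^2180=9863  11142^2181=3897  11142^2182=2485
  11142^2183=692  11142^2184=6863  11142^2185=10939  11142^2186=8056  11142^2187=8993
  11142^2188=13544  11142^2189=7903  11142^2190=8310  11142^2191=8378  11142^2192=5552
Found 5552 at exponent 2192.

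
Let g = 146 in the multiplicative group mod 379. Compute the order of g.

189

The order of 146 must divide p − 1 = 378 = 2 · 3^3 · 7.
Divisors: 1, 2, 3, 6, 7, 9, 14, 18, 21, 27, 42, 54, 63, 126, 189, 378.
Check each in increasing order: 146^1 ≡ 146;  146^2 ≡ 92;  146^3 ≡ 167;  146^6 ≡ 222;  146^7 ≡ 197;  146^9 ≡ 311;  146^14 ≡ 151;  146^18 ≡ 76;  146^21 ≡ 185;  146^27 ≡ 138;  146^42 ≡ 115;  146^54 ≡ 94;  146^63 ≡ 51;  146^126 ≡ 327;  146^189 ≡ 1.
Smallest exponent giving 1 is 189.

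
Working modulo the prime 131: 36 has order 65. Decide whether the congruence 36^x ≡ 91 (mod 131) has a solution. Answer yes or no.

91 ∈ ⟨36⟩ iff 91^65 ≡ 1 (mod 131), since |⟨36⟩| = 65.
91^65 mod 131 = 1.
Since 1 = 1, 91 lies in the subgroup.

yes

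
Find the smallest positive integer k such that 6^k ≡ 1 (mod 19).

9

The order of 6 must divide p − 1 = 18 = 2 · 3^2.
Divisors: 1, 2, 3, 6, 9, 18.
Check each in increasing order: 6^1 ≡ 6;  6^2 ≡ 17;  6^3 ≡ 7;  6^6 ≡ 11;  6^9 ≡ 1.
Smallest exponent giving 1 is 9.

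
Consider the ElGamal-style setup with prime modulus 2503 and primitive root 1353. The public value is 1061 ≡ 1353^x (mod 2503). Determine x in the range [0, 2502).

Baby-step giant-step with m = ceil(sqrt(2502)) = 51.
Baby table (1353^j mod 2503 for j=0..50):
  0:1  1:1353  2:916  3:363  4:551  5:2112  6:1613  7:2276
  8:738  9:2320  10:198  11:73  12:1152  13:1790  14:1469  15:175
  16:1493  17:108  18:950  19:1311  20:1659  21:1939  22:323  23:1497
  24:514  25:2111  26:260  27:1360  28:375  29:1769  30:589  31:963
  32:1379  33:1052  34:1652  35:2480  36:1420  37:1459  38:1663  39:2345
  40:1484  41:446  42:215  43:547  44:1706  45:452  46:824  47:1037
  48:1381  49:1255  50:981
Giant step factor: 1353^(-51) ≡ 2179 (mod 2503).
Scan 1061·2179^i mod 2503 for i = 0, 1, …:
  i=0: 1061   i=1: 1650   i=2: 1042   i=3: 297
  i=4: 1389   i=5: 504   i=6: 1902   i=7: 1993
  i=8: 42   i=9: 1410   i=10: 1209   i=11: 1255
Match at i=11, j=49: x = 11·51 + 49 = 610.

610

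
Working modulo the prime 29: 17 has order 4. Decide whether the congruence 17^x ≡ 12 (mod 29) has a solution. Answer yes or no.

yes

12 ∈ ⟨17⟩ iff 12^4 ≡ 1 (mod 29), since |⟨17⟩| = 4.
12^4 mod 29 = 1.
Since 1 = 1, 12 lies in the subgroup.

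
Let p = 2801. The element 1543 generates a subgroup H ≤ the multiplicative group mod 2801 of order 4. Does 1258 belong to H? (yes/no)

yes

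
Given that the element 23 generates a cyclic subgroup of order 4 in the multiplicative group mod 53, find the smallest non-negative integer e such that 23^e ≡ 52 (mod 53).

2

Successive powers of 23 modulo 53:
  23^0=1  23^1=23  23^2=52
So 23^2 ≡ 52 (mod 53), giving e = 2.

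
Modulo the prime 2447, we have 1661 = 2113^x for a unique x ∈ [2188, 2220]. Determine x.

2190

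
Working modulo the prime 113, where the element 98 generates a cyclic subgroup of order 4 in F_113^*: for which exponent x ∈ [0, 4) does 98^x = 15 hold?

3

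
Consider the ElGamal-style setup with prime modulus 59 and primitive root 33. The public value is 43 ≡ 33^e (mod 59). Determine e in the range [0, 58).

Baby-step giant-step with m = ceil(sqrt(58)) = 8.
Baby table (33^j mod 59 for j=0..7):
  0:1  1:33  2:27  3:6  4:21  5:44  6:36  7:8
Giant step factor: 33^(-8) ≡ 19 (mod 59).
Scan 43·19^i mod 59 for i = 0, 1, …:
  i=0: 43   i=1: 50   i=2: 6
Match at i=2, j=3: e = 2·8 + 3 = 19.

19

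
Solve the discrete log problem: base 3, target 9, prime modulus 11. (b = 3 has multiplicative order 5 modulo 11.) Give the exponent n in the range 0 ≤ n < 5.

2

Successive powers of 3 modulo 11:
  3^0=1  3^1=3  3^2=9
So 3^2 ≡ 9 (mod 11), giving n = 2.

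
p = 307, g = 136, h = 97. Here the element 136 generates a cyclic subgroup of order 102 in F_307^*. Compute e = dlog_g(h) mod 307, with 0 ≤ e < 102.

Baby-step giant-step with m = ceil(sqrt(102)) = 11.
Baby table (136^j mod 307 for j=0..10):
  0:1  1:136  2:76  3:205  4:250  5:230  6:273  7:288
  8:179  9:91  10:96
Giant step factor: 136^(-11) ≡ 271 (mod 307).
Scan 97·271^i mod 307 for i = 0, 1, …:
  i=0: 97   i=1: 192   i=2: 149   i=3: 162
  i=4: 1
Match at i=4, j=0: e = 4·11 + 0 = 44.

44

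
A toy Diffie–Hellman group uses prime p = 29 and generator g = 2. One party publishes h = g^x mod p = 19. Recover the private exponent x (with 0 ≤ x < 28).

9

Successive powers of 2 modulo 29:
  2^0=1  2^1=2  2^2=4  2^3=8  2^4=16  2^5=3
  2^6=6  2^7=12  2^8=24  2^9=19
So 2^9 ≡ 19 (mod 29), giving x = 9.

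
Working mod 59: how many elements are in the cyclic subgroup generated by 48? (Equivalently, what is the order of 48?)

The order of 48 must divide p − 1 = 58 = 2 · 29.
Divisors: 1, 2, 29, 58.
Check each in increasing order: 48^1 ≡ 48;  48^2 ≡ 3;  48^29 ≡ 1.
Smallest exponent giving 1 is 29.

29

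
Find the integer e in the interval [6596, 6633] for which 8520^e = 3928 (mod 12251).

6620

Compute 8520^6596 mod 12251 = 7358, then multiply by 8520 repeatedly:
  8520^6596=7358  8520^6597=1793  8520^6598=11614  8520^6599=12204  8520^6600=3843
  8520^6601=7688  8520^6602=7914  8520^6603=10027  8520^6604=3817  8520^6605=6686
  8520^6606=9821  8520^6607=590  8520^6608=3890  8520^6609=3845  8520^6610=226
  8520^6611=2113  8520^6612=6041  8520^6613=2869  8520^6614=3135  8520^6615=3020
  8520^6616=3300  8520^6617=12206  8520^6618=8632  8520^6619=1887  8520^6620=3928
Found 3928 at exponent 6620.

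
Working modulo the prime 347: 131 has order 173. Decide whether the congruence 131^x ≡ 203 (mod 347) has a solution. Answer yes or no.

203 ∈ ⟨131⟩ iff 203^173 ≡ 1 (mod 347), since |⟨131⟩| = 173.
203^173 mod 347 = 346.
Since 346 ≠ 1, 203 does not lie in the subgroup.

no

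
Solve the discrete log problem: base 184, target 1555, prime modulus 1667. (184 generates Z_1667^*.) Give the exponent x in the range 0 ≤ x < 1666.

614

Baby-step giant-step with m = ceil(sqrt(1666)) = 41.
Baby table (184^j mod 1667 for j=0..40):
  0:1  1:184  2:516  3:1592  4:1203  5:1308  6:624  7:1460
  8:253  9:1543  10:522  11:1029  12:965  13:858  14:1174  15:973
  16:663  17:301  18:373  19:285  20:763  21:364  22:296  23:1120
  24:1039  25:1138  26:1017  27:424  28:1334  29:407  30:1540  31:1637
  32:1148  33:1190  34:583  35:584  36:768  37:1284  38:1209  39:745
  40:386
Giant step factor: 184^(-41) ≡ 1497 (mod 1667).
Scan 1555·1497^i mod 1667 for i = 0, 1, …:
  i=0: 1555   i=1: 703   i=2: 514   i=3: 971
  i=4: 1630   i=5: 1289   i=6: 914   i=7: 1318
  i=8: 985   i=9: 917     …   i=13: 1449
  i=14: 386
Match at i=14, j=40: x = 14·41 + 40 = 614.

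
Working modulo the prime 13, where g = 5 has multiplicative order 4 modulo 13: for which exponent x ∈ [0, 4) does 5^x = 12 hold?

2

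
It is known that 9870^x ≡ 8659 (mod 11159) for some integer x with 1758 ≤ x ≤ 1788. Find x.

1775

Compute 9870^1758 mod 11159 = 3353, then multiply by 9870 repeatedly:
  9870^1758=3353  9870^1759=7675  9870^1760=4958  9870^1761=3245  9870^1762=1820
  9870^1763=8569  9870^1764=1969  9870^1765=6211  9870^1766=6183  9870^1767=8798
  9870^1768=8081  9870^1769=6097  9870^1770=8062  9870^1771=8270  9870^1772=7974
  9870^1773=10112  9870^1774=10503  9870^1775=8659
Found 8659 at exponent 1775.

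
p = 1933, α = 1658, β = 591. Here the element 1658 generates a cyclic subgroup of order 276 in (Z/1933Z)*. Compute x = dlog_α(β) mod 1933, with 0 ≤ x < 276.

92

Baby-step giant-step with m = ceil(sqrt(276)) = 17.
Baby table (1658^j mod 1933 for j=0..16):
  0:1  1:1658  2:238  3:272  4:587  5:947  6:530  7:1158
  8:495  9:1118  10:1830  11:1263  12:615  13:979  14:1395  15:1042
  16:1467
Giant step factor: 1658^(-17) ≡ 1835 (mod 1933).
Scan 591·1835^i mod 1933 for i = 0, 1, …:
  i=0: 591   i=1: 72   i=2: 676   i=3: 1407
  i=4: 1290   i=5: 1158
Match at i=5, j=7: x = 5·17 + 7 = 92.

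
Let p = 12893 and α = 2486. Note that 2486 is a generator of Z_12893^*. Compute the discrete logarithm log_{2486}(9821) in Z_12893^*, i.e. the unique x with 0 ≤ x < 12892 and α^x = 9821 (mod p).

3875

Baby-step giant-step with m = ceil(sqrt(12892)) = 114.
Baby table (2486^j mod 12893 for j=0..113):
  0:1  1:2486  2:4449  3:10913  4:2846  5:9792  6:928  7:12054
  8:2912  9:6259  10:10916  11:10304  12:10246  13:7881  14:7699  15:6502
  16:9043  17:8399  18:6147  19:3237  20:1950  21:12825  22:11454  23:6900
  24:5710  25:12760  26:4580  27:1361  28:5480  29:8272  30:12750  31:5506
  32:8443  33:12387  34:5598  35:5081  36:9119  37:3940  38:9053  39:7473
  40:11958  41:9223  42:4624  43:7601  44:7841  45:11403  46:9044  47:10885
  48:10596  49:1257  50:4796  51:9724  52:12382  53:6061  54:8622  55:6126
  56:2603  57:11665  58:2833  59:3260  60:7556  61:12008  62:4593  63:7893
  64:11745  65:8318  66:11069  67:3872  68:7614  69:1480  70:4775  71:9090
  72:9204  73:8962  74:428  75:6782  76:8901  77:3498  78:6146  79:751
  80:10394  81:1912  82:8608  83:10001  84:4782  85:706  86:1668  87:7995
  88:7457  89:10861  90:2504  91:10518  92:744  93:5885  94:9448  95:9575
  96:2972  97:703  98:7103  99:7541  100:504  101:2323  102:11807  103:7734
  104:3261  105:10042  106:3564  107:2613  108:10739  109:8644  110:9246  111:10230
  112:6784  113:980
Giant step factor: 2486^(-114) ≡ 9780 (mod 12893).
Scan 9821·9780^i mod 12893 for i = 0, 1, …:
  i=0: 9821   i=1: 9423   i=2: 10669   i=3: 12664
  i=4: 3762   i=5: 8631   i=6: 709   i=7: 10479
  i=8: 11056   i=9: 6982     …   i=32: 2874
  i=33: 980
Match at i=33, j=113: x = 33·114 + 113 = 3875.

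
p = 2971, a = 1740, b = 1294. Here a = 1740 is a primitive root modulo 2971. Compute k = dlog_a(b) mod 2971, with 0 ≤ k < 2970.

1972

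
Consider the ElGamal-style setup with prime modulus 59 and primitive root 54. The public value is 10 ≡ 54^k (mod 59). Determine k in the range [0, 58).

35

Baby-step giant-step with m = ceil(sqrt(58)) = 8.
Baby table (54^j mod 59 for j=0..7):
  0:1  1:54  2:25  3:52  4:35  5:2  6:49  7:50
Giant step factor: 54^(-8) ≡ 21 (mod 59).
Scan 10·21^i mod 59 for i = 0, 1, …:
  i=0: 10   i=1: 33   i=2: 44   i=3: 39
  i=4: 52
Match at i=4, j=3: k = 4·8 + 3 = 35.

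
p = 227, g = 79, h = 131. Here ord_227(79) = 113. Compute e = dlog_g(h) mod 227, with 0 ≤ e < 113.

55

Baby-step giant-step with m = ceil(sqrt(113)) = 11.
Baby table (79^j mod 227 for j=0..10):
  0:1  1:79  2:112  3:222  4:59  5:121  6:25  7:159
  8:76  9:102  10:113
Giant step factor: 79^(-11) ≡ 181 (mod 227).
Scan 131·181^i mod 227 for i = 0, 1, …:
  i=0: 131   i=1: 103   i=2: 29   i=3: 28
  i=4: 74   i=5: 1
Match at i=5, j=0: e = 5·11 + 0 = 55.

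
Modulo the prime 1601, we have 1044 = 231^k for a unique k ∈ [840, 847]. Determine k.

842

Compute 231^840 mod 1601 = 475, then multiply by 231 repeatedly:
  231^840=475  231^841=857  231^842=1044
Found 1044 at exponent 842.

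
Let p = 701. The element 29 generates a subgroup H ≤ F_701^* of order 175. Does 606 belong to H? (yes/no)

606 ∈ ⟨29⟩ iff 606^175 ≡ 1 (mod 701), since |⟨29⟩| = 175.
606^175 mod 701 = 1.
Since 1 = 1, 606 lies in the subgroup.

yes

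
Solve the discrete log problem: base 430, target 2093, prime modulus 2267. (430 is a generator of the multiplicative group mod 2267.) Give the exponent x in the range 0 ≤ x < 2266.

Baby-step giant-step with m = ceil(sqrt(2266)) = 48.
Baby table (430^j mod 2267 for j=0..47):
  0:1  1:430  2:1273  3:1043  4:1891  5:1544  6:1956  7:23
  8:822  9:2075  10:1319  11:420  12:1507  13:1915  14:529  15:770
  16:118  17:866  18:592  19:656  20:972  21:832  22:1841  23:447
  24:1782  25:14  26:1486  27:1953  28:1000  29:1537  30:1213  31:180
  32:322  33:173  34:1846  35:330  36:1346  37:695  38:1873  39:605
  40:1712  41:1652  42:789  43:1487  44:116  45:6  46:313  47:837
Giant step factor: 430^(-48) ≡ 2100 (mod 2267).
Scan 2093·2100^i mod 2267 for i = 0, 1, …:
  i=0: 2093   i=1: 1854   i=2: 961   i=3: 470
  i=4: 855   i=5: 36   i=6: 789
Match at i=6, j=42: x = 6·48 + 42 = 330.

330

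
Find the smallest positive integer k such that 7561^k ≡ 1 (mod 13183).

The order of 7561 must divide p − 1 = 13182 = 2 · 3 · 13^3.
Divisors: 1, 2, 3, 6, 13, 26, 39, 78, 169, 338, 507, 1014, 2197, 4394, 6591, 13182.
Check each in increasing order: 7561^1 ≡ 7561;  7561^2 ≡ 7233;  7561^3 ≡ 5629;  7561^6 ≡ 6892;  7561^13 ≡ 2733;  7561^26 ≡ 7711;  7561^39 ≡ 7729;  7561^78 ≡ 5268;  7561^169 ≡ 7458;  7561^338 ≡ 2687;  7561^507 ≡ 1486;  7561^1014 ≡ 6635;  7561^2197 ≡ 13182;  7561^4394 ≡ 1.
Smallest exponent giving 1 is 4394.

4394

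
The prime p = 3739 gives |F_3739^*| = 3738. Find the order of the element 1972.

The order of 1972 must divide p − 1 = 3738 = 2 · 3 · 7 · 89.
Divisors: 1, 2, 3, 6, 7, 14, 21, 42, 89, 178, 267, 534, 623, 1246, 1869, 3738.
Check each in increasing order: 1972^1 ≡ 1972;  1972^2 ≡ 224;  1972^3 ≡ 526;  1972^6 ≡ 3729;  1972^7 ≡ 2714;  1972^14 ≡ 3705;  1972^21 ≡ 1199;  1972^42 ≡ 1825;  1972^89 ≡ 3637;  1972^178 ≡ 2926;  1972^267 ≡ 668;  1972^534 ≡ 1283;  1972^623 ≡ 3738;  1972^1246 ≡ 1.
Smallest exponent giving 1 is 1246.

1246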